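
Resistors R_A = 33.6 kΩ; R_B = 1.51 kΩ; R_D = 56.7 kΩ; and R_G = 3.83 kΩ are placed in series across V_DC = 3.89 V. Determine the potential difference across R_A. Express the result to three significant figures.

V ≈ 1.37 V

Total series resistance ΣR = 33.6 + 1.51 + 56.7 + 3.83 = 95.64 kΩ.
By the voltage-divider rule, V = 3.89 × 33.60/95.64 = 1.367 V.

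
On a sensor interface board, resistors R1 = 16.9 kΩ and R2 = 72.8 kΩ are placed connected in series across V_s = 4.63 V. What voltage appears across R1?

Series total: ΣR = 16.9 + 72.8 = 89.70 kΩ.
V = V_s · R/ΣR = 4.63 × 0.1884 = 0.8723 V.

V ≈ 0.872 V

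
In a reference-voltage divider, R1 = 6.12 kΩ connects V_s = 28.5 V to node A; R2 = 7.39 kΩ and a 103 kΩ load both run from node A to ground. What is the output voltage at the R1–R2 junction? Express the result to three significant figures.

V_out ≈ 15.1 V

R2 ‖ R_L = (7.39 × 103)/(7.39 + 103) = 6.895 kΩ.
Voltage divider with the loaded lower leg: V_out = 28.5 × 6.895/(6.12 + 6.895) = 28.5 × 0.5298 = 15.10 V.
(Unloaded it would be 15.6 V; the load pulls it down.)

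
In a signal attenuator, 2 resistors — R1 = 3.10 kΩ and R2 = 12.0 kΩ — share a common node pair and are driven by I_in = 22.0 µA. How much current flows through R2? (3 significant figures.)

With just two branches, the current splits inversely with resistance.
So I = 22.0 × 3.10/15.10 = 4.517 µA.

I ≈ 4.52 µA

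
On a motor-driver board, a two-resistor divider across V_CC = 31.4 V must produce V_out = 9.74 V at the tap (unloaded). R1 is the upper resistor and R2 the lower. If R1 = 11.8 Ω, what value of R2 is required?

The divider ratio is R2/(R1+R2) = 9.74/31.4 = 0.3102.
So R2 = R1 · V_out/(V_CC − V_out) = 11.8 × 9.74/(31.4 − 9.74) = 11.8 × 0.4497 = 5.306 Ω.

R2 ≈ 5.31 Ω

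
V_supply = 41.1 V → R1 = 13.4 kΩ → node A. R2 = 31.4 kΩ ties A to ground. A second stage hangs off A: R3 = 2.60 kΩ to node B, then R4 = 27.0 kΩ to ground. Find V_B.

Node A sees R2 in parallel with the series input of stage 2, R3 + R4 = 29.60 kΩ.
Effective lower resistance at A: R2 ‖ 29.60 = 15.24 kΩ.
First divider: V_A = V_supply · 15.24/(13.4 + 15.24) = 21.87 V.
V_B = V_A × 0.9122 = 19.95 V.

V_B ≈ 19.9 V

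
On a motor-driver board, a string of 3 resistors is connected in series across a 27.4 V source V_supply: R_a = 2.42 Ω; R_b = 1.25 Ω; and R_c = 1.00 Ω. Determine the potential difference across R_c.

V ≈ 5.87 V

ΣR = 2.42 + 1.25 + 1.00 = 4.670 Ω.
By the voltage-divider rule, V = 27.4 × 1.000/4.670 = 5.867 V.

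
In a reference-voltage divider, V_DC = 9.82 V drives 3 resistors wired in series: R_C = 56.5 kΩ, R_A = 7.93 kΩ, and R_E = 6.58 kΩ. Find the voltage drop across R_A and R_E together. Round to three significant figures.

Total series resistance ΣR = 56.5 + 7.93 + 6.58 = 71.01 kΩ.
R_{R_A..R_E} = 7.93 + 6.58 = 14.51 kΩ.
Voltage divider: V = V_DC · (14.51 / 71.01) = 9.82 × 0.2043 = 2.007 V.

V ≈ 2.01 V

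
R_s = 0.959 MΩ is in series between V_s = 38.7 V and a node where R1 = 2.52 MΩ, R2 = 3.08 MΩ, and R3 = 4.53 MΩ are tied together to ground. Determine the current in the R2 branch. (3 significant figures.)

I ≈ 6.60 µA

Equivalent of the parallel group: R_p = 1.061 MΩ.
Node voltage V_A = V_s · R_p/(R_s + R_p) = 38.7 × 0.5253 = 20.33 V.
I(R2) = V_A / R2 = 20.33/3.08 = 6.601 µA.
(Check via current divider: I_total = 19.16 µA; share G_k/ΣG = 0.3446 → same result.)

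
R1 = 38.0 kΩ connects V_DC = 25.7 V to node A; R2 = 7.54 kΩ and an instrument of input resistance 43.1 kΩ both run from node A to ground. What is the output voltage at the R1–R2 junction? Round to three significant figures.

The load sits in parallel with R2, giving an effective lower resistance R2' = R2·R_L/(R2+R_L) = 6.417 kΩ.
Now apply the divider: V_out = 25.7 × 0.1445 = 3.713 V.

V_out ≈ 3.71 V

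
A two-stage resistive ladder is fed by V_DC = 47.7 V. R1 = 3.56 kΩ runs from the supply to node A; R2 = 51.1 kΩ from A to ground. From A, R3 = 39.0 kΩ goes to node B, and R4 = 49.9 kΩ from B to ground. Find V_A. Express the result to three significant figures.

The second stage (R3 + R4 = 88.90 kΩ) loads node A in parallel with R2.
Effective lower resistance at A: R2 ‖ 88.90 = 32.45 kΩ.
So V_A = 47.7 × 0.9011 = 42.98 V.

V_A ≈ 43.0 V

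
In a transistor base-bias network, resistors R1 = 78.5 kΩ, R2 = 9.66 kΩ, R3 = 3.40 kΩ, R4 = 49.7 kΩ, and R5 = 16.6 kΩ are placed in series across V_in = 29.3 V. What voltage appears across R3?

V ≈ 0.631 V

ΣR = 78.5 + 9.66 + 3.40 + 49.7 + 16.6 = 157.9 kΩ.
V = V_in · R/ΣR = 29.3 × 0.02154 = 0.6311 V.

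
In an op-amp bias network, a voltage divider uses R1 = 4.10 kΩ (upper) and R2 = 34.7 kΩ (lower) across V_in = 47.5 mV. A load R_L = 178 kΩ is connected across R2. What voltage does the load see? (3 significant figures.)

R2 ‖ R_L = (34.7 × 178)/(34.7 + 178) = 29.04 kΩ.
Now apply the divider: V_out = 47.5 × 0.8763 = 41.62 mV.
(Unloaded it would be 42.5 mV; the load pulls it down.)

V_out ≈ 41.6 mV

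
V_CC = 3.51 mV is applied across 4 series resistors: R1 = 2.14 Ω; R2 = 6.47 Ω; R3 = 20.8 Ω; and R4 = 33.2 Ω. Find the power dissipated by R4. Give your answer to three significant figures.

P ≈ 0.104 µW

The common current is I = 3.51/62.61 = 0.05606 mA.
P(R4) = I²·R4 = (0.05606)² × 33.2 = 0.1043 µW.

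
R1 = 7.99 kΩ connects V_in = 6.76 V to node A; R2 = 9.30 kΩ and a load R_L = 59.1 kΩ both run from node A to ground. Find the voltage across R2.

R2 ‖ R_L = (9.30 × 59.1)/(9.30 + 59.1) = 8.036 kΩ.
Voltage divider with the loaded lower leg: V_out = 6.76 × 8.036/(7.99 + 8.036) = 6.76 × 0.5014 = 3.390 V.

V_out ≈ 3.39 V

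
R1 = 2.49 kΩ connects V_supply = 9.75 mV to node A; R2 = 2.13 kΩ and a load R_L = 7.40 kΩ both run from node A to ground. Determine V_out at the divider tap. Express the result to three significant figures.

V_out ≈ 3.89 mV

First combine the lower leg with the load: R2 ‖ R_L = 1.654 kΩ.
Now apply the divider: V_out = 9.75 × 0.3991 = 3.891 mV.
(Unloaded it would be 4.50 mV; the load pulls it down.)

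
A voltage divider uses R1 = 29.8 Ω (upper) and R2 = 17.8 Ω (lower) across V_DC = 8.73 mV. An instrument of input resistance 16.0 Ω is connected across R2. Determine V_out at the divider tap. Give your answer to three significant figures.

V_out ≈ 1.92 mV

First combine the lower leg with the load: R2 ‖ R_L = 8.426 Ω.
Now apply the divider: V_out = 8.73 × 0.2204 = 1.924 mV.
(Unloaded it would be 3.26 mV; the load pulls it down.)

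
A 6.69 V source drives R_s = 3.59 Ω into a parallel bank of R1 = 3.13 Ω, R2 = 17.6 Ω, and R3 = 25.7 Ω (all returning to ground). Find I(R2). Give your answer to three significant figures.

Equivalent of the parallel group: R_p = 2.408 Ω.
V_A = 6.69 × 2.408/5.998 = 2.686 V.
Branch current I = V_A/R2 = 2.686/17.6 = 0.1526 A.
(Check via current divider: I_total = 1.115 A; share G_k/ΣG = 0.1368 → same result.)

I ≈ 0.153 A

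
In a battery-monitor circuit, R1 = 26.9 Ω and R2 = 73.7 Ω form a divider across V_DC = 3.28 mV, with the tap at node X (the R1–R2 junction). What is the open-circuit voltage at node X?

With X open, the divider is unloaded: V_th = 3.28 × 73.7/100.6 = 2.403 mV.

V_th ≈ 2.40 mV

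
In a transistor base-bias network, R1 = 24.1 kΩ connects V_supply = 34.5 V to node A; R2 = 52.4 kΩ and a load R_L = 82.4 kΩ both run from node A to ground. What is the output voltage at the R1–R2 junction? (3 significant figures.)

R2 ‖ R_L = (52.4 × 82.4)/(52.4 + 82.4) = 32.03 kΩ.
Voltage divider with the loaded lower leg: V_out = 34.5 × 32.03/(24.1 + 32.03) = 34.5 × 0.5706 = 19.69 V.
(Unloaded it would be 23.6 V; the load pulls it down.)

V_out ≈ 19.7 V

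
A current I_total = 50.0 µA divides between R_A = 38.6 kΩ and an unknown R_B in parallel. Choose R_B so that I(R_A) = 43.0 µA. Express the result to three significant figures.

R_B ≈ 237 kΩ

In a two-way split, I_A/I_total = R_B/(R_A + R_B).
43.0/50.0 = R_B/(R_A + R_B) → R_B = R_A · (0.8600)/(1 − 0.8600) = 38.6 × 6.143 = 237.1 kΩ.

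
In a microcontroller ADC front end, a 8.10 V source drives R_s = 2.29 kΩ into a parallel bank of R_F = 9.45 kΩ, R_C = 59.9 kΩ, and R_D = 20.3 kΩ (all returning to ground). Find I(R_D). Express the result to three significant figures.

Parallel bank: R_p = 1/(1/9.45 + 1/59.9 + 1/20.3) = 5.822 kΩ.
V_A = 8.10 × 5.822/8.112 = 5.813 V.
I(R_D) = V_A / R_D = 5.813/20.3 = 0.2864 mA.

I ≈ 0.286 mA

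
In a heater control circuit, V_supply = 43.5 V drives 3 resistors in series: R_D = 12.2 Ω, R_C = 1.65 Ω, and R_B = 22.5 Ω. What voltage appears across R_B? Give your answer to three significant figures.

ΣR = 12.2 + 1.65 + 22.5 = 36.35 Ω.
By the voltage-divider rule, V = 43.5 × 22.50/36.35 = 26.93 V.

V ≈ 26.9 V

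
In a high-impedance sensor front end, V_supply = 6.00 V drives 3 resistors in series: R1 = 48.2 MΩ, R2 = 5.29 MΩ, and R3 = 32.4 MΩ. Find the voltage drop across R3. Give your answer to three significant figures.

V ≈ 2.26 V

Series total: ΣR = 48.2 + 5.29 + 32.4 = 85.89 MΩ.
V = V_supply · R/ΣR = 6.00 × 0.3772 = 2.263 V.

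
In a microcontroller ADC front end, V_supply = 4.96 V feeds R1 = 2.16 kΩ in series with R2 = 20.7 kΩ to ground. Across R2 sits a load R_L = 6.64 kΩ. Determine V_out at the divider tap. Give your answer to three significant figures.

V_out ≈ 3.47 V

R2 ‖ R_L = (20.7 × 6.64)/(20.7 + 6.64) = 5.027 kΩ.
Then V_out = V_supply · R2'/(R1 + R2') = 4.96 × 5.027/7.187 = 3.469 V.
(Unloaded it would be 4.49 V; the load pulls it down.)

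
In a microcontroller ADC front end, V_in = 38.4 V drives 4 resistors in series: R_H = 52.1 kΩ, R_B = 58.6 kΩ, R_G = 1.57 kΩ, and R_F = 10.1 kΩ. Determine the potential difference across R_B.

V ≈ 18.4 V

ΣR = 52.1 + 58.6 + 1.57 + 10.1 = 122.4 kΩ.
By the voltage-divider rule, V = 38.4 × 58.60/122.4 = 18.39 V.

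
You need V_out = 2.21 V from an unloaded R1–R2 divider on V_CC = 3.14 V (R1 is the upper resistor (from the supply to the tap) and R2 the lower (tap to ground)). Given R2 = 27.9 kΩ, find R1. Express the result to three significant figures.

R1 ≈ 11.7 kΩ

The divider ratio is R2/(R1+R2) = 2.21/3.14 = 0.7038.
So R1 = R2 · (V_CC/V_out − 1) = 27.9 × (3.14/2.21 − 1) = 27.9 × 0.4208 = 11.74 kΩ.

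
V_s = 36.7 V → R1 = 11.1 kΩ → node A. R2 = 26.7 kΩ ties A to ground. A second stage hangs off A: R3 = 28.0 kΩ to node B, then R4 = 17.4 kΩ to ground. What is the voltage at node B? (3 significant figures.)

V_B ≈ 8.47 V

Looking into the second stage from A: R3 + R4 = 45.40 kΩ appears in parallel with R2.
R2 ‖ (R3+R4) = 16.81 kΩ.
V_A = 36.7 × 16.81/(11.1 + 16.81) = 22.11 V.
Stage 2 is unloaded, so V_B = V_A · R4/(R3+R4) = 22.11 × 17.4/45.40 = 8.472 V.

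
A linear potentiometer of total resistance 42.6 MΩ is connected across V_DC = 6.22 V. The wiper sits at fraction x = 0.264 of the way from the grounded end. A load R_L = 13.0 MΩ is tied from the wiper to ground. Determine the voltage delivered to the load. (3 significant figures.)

Lower segment x·R_p = 11.25 MΩ; upper segment (1−x)·R_p = 31.35 MΩ.
(x·R_p) ‖ R_L = 6.030 MΩ.
Loaded-divider output: V_out = 6.22 × 0.1613 = 1.003 V.
(Unloaded: V_out = x·V_DC = 1.64 V.)

V_out ≈ 1.00 V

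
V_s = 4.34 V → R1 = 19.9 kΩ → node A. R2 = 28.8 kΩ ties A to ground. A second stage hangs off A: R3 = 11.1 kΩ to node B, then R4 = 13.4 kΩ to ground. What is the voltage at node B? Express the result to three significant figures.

V_B ≈ 0.948 V

Node A sees R2 in parallel with the series input of stage 2, R3 + R4 = 24.50 kΩ.
R2 ‖ (R3+R4) = 13.24 kΩ.
So V_A = 4.34 × 0.3995 = 1.734 V.
Then the unloaded second divider: V_B = V_A × R4/(R3+R4) = 1.734 × 0.5469 = 0.9483 V.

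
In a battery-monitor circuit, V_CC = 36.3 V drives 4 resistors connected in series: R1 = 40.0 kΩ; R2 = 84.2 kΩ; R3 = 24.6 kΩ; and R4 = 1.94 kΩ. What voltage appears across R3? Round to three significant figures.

V ≈ 5.92 V

ΣR = 40.0 + 84.2 + 24.6 + 1.94 = 150.7 kΩ.
Voltage divider: V = V_CC · (24.60 / 150.7) = 36.3 × 0.1632 = 5.924 V.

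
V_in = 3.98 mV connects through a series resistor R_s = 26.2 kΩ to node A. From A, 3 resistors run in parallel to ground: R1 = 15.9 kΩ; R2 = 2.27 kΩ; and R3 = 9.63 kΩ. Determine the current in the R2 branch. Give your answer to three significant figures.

Parallel bank: R_p = 1/(1/15.9 + 1/2.27 + 1/9.63) = 1.647 kΩ.
Node voltage V_A = V_in · R_p/(R_s + R_p) = 3.98 × 0.05914 = 0.2354 mV.
Branch current I = V_A/R2 = 0.2354/2.27 = 0.1037 µA.
(Equivalently: I_total = 0.1429 µA, then current-divider fraction G_k/ΣG = 0.7254.)

I ≈ 0.104 µA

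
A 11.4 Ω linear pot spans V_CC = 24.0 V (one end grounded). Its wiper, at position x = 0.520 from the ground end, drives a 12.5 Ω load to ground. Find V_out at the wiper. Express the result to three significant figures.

Lower segment x·R_p = 5.928 Ω; upper segment (1−x)·R_p = 5.472 Ω.
R_L loads the lower segment: effective lower R = 4.021 Ω.
V_out = 24.0 × 4.021/(5.472 + 4.021) = 10.17 V.

V_out ≈ 10.2 V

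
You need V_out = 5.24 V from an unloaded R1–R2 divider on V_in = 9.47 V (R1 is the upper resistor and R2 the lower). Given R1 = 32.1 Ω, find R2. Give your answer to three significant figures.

R2 ≈ 39.8 Ω

The divider ratio is R2/(R1+R2) = 5.24/9.47 = 0.5533.
R2 = R1 · 0.5533/(1 − 0.5533) = 39.76 Ω.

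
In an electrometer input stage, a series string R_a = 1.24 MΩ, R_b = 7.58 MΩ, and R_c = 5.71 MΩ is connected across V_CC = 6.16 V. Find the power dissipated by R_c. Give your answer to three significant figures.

P ≈ 1.03 µW

ΣR = 14.53 MΩ → I = 6.16/14.53 = 0.4240 µA.
V(R_c) = I·R = 2.421 V; P = V·I = 2.421 × 0.4240 = 1.026 µW.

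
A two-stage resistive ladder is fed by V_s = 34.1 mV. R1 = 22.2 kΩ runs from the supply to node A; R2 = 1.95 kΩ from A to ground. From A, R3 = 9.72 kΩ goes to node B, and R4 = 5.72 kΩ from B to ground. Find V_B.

V_B ≈ 0.914 mV

Looking into the second stage from A: R3 + R4 = 15.44 kΩ appears in parallel with R2.
R2 ‖ (R3+R4) = 1.731 kΩ.
V_A = 34.1 × 1.731/(22.2 + 1.731) = 2.467 mV.
Stage 2 is unloaded, so V_B = V_A · R4/(R3+R4) = 2.467 × 5.72/15.44 = 0.9139 mV.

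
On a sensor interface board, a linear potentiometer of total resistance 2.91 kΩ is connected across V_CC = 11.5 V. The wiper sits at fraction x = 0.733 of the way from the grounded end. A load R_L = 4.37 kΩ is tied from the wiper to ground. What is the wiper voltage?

V_out ≈ 7.46 V

Lower segment x·R_p = 2.133 kΩ; upper segment (1−x)·R_p = 0.7770 kΩ.
(x·R_p) ‖ R_L = 1.433 kΩ.
V_out = 11.5 × 1.433/(0.7770 + 1.433) = 7.458 V.
(Unloaded: V_out = x·V_CC = 8.43 V.)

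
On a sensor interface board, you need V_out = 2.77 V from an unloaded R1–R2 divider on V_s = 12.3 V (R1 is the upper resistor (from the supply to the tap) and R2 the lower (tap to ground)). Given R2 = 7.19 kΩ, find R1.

The divider ratio is R2/(R1+R2) = 2.77/12.3 = 0.2252.
So R1 = R2 · (V_s/V_out − 1) = 7.19 × (12.3/2.77 − 1) = 7.19 × 3.440 = 24.74 kΩ.

R1 ≈ 24.7 kΩ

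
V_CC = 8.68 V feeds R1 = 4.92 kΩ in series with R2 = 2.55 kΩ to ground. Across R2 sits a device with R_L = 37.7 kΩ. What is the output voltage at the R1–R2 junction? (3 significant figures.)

The load sits in parallel with R2, giving an effective lower resistance R2' = R2·R_L/(R2+R_L) = 2.388 kΩ.
Now apply the divider: V_out = 8.68 × 0.3268 = 2.837 V.

V_out ≈ 2.84 V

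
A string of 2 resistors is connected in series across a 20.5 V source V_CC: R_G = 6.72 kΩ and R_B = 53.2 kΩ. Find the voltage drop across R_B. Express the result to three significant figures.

ΣR = 6.72 + 53.2 = 59.92 kΩ.
V = V_CC · R/ΣR = 20.5 × 0.8879 = 18.20 V.

V ≈ 18.2 V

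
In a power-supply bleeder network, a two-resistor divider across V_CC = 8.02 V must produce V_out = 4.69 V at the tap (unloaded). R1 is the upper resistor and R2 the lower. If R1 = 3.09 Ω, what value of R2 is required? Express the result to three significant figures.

V_out/V_CC = R2/(R1+R2) = 0.5848.
R2 = R1 · 0.5848/(1 − 0.5848) = 4.352 Ω.

R2 ≈ 4.35 Ω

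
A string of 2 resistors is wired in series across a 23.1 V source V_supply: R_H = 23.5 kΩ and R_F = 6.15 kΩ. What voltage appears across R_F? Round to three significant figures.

Total series resistance ΣR = 23.5 + 6.15 = 29.65 kΩ.
Voltage divider: V = V_supply · (6.150 / 29.65) = 23.1 × 0.2074 = 4.791 V.

V ≈ 4.79 V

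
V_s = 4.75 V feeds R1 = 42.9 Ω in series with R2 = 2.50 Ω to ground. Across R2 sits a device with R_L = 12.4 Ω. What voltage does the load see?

First combine the lower leg with the load: R2 ‖ R_L = 2.081 Ω.
Then V_out = V_s · R2'/(R1 + R2') = 4.75 × 2.081/44.98 = 0.2197 V.

V_out ≈ 0.220 V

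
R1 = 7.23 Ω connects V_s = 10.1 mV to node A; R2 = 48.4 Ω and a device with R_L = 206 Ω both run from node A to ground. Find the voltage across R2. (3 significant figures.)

The load sits in parallel with R2, giving an effective lower resistance R2' = R2·R_L/(R2+R_L) = 39.19 Ω.
Now apply the divider: V_out = 10.1 × 0.8443 = 8.527 mV.

V_out ≈ 8.53 mV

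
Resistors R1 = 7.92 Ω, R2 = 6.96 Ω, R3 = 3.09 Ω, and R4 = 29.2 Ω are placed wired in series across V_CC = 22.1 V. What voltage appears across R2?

Total series resistance ΣR = 7.92 + 6.96 + 3.09 + 29.2 = 47.17 Ω.
Voltage divider: V = V_CC · (6.960 / 47.17) = 22.1 × 0.1476 = 3.261 V.

V ≈ 3.26 V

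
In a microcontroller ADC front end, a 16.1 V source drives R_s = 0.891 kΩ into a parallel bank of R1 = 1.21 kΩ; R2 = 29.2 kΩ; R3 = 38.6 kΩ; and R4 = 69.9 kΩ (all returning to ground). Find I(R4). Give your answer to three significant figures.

Equivalent of the parallel group: R_p = 1.110 kΩ.
V_A by voltage divider: V_A = 16.1 × 1.110/(0.891 + 1.110) = 8.931 V.
Branch current I = V_A/R4 = 8.931/69.9 = 0.1278 mA.
(Equivalently: I_total = 8.046 mA, then current-divider fraction G_k/ΣG = 0.01588.)

I ≈ 0.128 mA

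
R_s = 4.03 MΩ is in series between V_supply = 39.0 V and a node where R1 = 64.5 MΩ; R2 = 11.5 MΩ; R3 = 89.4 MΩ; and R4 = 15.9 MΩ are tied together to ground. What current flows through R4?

Combine the parallel branches: R_p = (1/64.5 + 1/11.5 + 1/89.4 + 1/15.9)⁻¹ = 5.664 MΩ.
Node voltage V_A = V_supply · R_p/(R_s + R_p) = 39.0 × 0.5843 = 22.79 V.
Branch current I = V_A/R4 = 22.79/15.9 = 1.433 µA.

I ≈ 1.43 µA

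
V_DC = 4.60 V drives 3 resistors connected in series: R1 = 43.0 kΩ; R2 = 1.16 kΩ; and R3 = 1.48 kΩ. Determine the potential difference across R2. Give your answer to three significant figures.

Series total: ΣR = 43.0 + 1.16 + 1.48 = 45.64 kΩ.
By the voltage-divider rule, V = 4.60 × 1.160/45.64 = 0.1169 V.

V ≈ 0.117 V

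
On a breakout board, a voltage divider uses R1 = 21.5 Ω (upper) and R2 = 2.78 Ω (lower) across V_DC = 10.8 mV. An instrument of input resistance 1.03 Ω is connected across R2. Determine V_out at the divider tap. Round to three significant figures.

V_out ≈ 0.365 mV

R2 ‖ R_L = (2.78 × 1.03)/(2.78 + 1.03) = 0.7515 Ω.
Then V_out = V_DC · R2'/(R1 + R2') = 10.8 × 0.7515/22.25 = 0.3648 mV.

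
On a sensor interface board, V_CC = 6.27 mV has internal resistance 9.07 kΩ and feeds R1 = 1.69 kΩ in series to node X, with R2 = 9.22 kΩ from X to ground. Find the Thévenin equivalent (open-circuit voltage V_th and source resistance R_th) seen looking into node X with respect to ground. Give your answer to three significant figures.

V_th ≈ 2.89 mV, R_th ≈ 4.97 kΩ

R1' = 9.07 + 1.69 = 10.76 kΩ (source resistance + R1).
With X open, the divider is unloaded: V_th = 6.27 × 9.22/19.98 = 2.893 mV.
With V_CC suppressed (replaced by a short), R_th = R1' ‖ R2 = (10.76 × 9.22)/(10.76 + 9.22) = 4.965 kΩ.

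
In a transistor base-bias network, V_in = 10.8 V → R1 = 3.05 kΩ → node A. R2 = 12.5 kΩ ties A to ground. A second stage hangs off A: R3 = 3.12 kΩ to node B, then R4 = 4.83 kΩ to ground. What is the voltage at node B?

The second stage (R3 + R4 = 7.950 kΩ) loads node A in parallel with R2.
Effective lower resistance at A: R2 ‖ 7.950 = 4.859 kΩ.
So V_A = 10.8 × 0.6144 = 6.635 V.
Then the unloaded second divider: V_B = V_A × R4/(R3+R4) = 6.635 × 0.6075 = 4.031 V.

V_B ≈ 4.03 V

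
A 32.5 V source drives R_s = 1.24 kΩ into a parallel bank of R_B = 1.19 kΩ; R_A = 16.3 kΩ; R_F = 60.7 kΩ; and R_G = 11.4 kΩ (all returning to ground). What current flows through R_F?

I ≈ 0.238 mA

Combine the parallel branches: R_p = (1/1.19 + 1/16.3 + 1/60.7 + 1/11.4)⁻¹ = 0.9942 kΩ.
Node voltage V_A = V_CC · R_p/(R_s + R_p) = 32.5 × 0.4450 = 14.46 V.
Branch current I = V_A/R_F = 14.46/60.7 = 0.2383 mA.
(Check via current divider: I_total = 14.55 mA; share G_k/ΣG = 0.01638 → same result.)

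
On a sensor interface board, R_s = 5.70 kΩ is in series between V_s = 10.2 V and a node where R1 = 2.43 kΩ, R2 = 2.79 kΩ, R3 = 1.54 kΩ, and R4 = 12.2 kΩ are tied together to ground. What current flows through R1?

I ≈ 0.439 mA

Parallel bank: R_p = 1/(1/2.43 + 1/2.79 + 1/1.54 + 1/12.2) = 0.6661 kΩ.
Node voltage V_A = V_s · R_p/(R_s + R_p) = 10.2 × 0.1046 = 1.067 V.
I(R1) = V_A / R1 = 1.067/2.43 = 0.4392 mA.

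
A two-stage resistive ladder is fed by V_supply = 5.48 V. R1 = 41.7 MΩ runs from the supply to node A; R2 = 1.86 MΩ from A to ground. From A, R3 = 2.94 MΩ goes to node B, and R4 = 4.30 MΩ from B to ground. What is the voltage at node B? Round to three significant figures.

V_B ≈ 0.112 V

Node A sees R2 in parallel with the series input of stage 2, R3 + R4 = 7.240 MΩ.
R2 ‖ (R3+R4) = 1.480 MΩ.
V_A = 5.48 × 1.480/(41.7 + 1.480) = 0.1878 V.
Stage 2 is unloaded, so V_B = V_A · R4/(R3+R4) = 0.1878 × 4.30/7.240 = 0.1115 V.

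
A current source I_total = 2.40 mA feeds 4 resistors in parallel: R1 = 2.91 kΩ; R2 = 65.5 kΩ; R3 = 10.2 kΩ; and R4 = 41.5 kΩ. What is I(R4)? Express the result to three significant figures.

Conductances: ΣG = 1/2.91 + 1/65.5 + 1/10.2 + 1/41.5 = 0.4810 (1/kΩ).
By the current-divider rule, I = I_total · G_k/ΣG = 2.40 × 0.05009 = 0.1202 mA.

I ≈ 0.120 mA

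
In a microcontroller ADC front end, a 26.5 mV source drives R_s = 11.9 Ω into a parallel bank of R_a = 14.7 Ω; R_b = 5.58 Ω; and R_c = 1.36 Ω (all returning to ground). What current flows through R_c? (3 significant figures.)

I ≈ 1.54 mA

Parallel bank: R_p = 1/(1/14.7 + 1/5.58 + 1/1.36) = 1.018 Ω.
V_A by voltage divider: V_A = 26.5 × 1.018/(11.9 + 1.018) = 2.088 mV.
Branch current I = V_A/R_c = 2.088/1.36 = 1.535 mA.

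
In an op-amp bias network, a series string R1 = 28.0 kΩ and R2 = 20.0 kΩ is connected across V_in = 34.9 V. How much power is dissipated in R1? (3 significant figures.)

The common current is I = 34.9/48.00 = 0.7271 mA.
V(R1) = I·R = 20.36 V; P = V·I = 20.36 × 0.7271 = 14.80 mW.

P ≈ 14.8 mW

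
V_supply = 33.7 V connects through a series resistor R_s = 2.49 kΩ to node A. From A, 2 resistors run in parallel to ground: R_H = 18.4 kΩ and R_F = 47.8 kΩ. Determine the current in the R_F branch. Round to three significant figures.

Combine the parallel branches: R_p = (1/18.4 + 1/47.8)⁻¹ = 13.29 kΩ.
V_A = 33.7 × 13.29/15.78 = 28.38 V.
Branch current I = V_A/R_F = 28.38/47.8 = 0.5937 mA.
(Check via current divider: I_total = 2.136 mA; share G_k/ΣG = 0.2779 → same result.)

I ≈ 0.594 mA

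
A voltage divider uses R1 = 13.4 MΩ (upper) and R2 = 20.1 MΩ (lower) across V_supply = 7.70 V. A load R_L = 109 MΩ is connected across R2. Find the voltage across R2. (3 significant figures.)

The load sits in parallel with R2, giving an effective lower resistance R2' = R2·R_L/(R2+R_L) = 16.97 MΩ.
Now apply the divider: V_out = 7.70 × 0.5588 = 4.303 V.
(Unloaded it would be 4.62 V; the load pulls it down.)

V_out ≈ 4.30 V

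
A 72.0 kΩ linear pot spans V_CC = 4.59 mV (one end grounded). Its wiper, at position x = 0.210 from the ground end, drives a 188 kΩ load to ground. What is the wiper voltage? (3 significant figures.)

V_out ≈ 0.906 mV

Split the track: R_lower = x·R_p = 15.12 kΩ, R_upper = (1−x)·R_p = 56.88 kΩ.
R_L loads the lower segment: effective lower R = 13.99 kΩ.
V_out = 4.59 × 13.99/(56.88 + 13.99) = 0.9063 mV.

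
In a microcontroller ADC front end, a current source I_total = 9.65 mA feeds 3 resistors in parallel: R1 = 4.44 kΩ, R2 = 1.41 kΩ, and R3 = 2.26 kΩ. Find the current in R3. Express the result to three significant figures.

Conductances: ΣG = 1/4.44 + 1/1.41 + 1/2.26 = 1.377 (1/kΩ).
Current divider: I(R3) = I_total · G_k/ΣG = 9.65 × (0.4425/1.377) = 9.65 × 0.3214 = 3.101 mA.

I ≈ 3.10 mA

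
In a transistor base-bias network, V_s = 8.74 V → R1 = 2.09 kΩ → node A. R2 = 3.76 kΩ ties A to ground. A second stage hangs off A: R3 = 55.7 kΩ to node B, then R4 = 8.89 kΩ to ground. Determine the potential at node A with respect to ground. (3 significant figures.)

Looking into the second stage from A: R3 + R4 = 64.59 kΩ appears in parallel with R2.
R2 ‖ (R3+R4) = 3.553 kΩ.
So V_A = 8.74 × 0.6296 = 5.503 V.

V_A ≈ 5.50 V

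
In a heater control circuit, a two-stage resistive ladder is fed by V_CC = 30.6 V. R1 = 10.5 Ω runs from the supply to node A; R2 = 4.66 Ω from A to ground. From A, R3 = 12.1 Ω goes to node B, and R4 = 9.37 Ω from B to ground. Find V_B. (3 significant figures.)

The second stage (R3 + R4 = 21.47 Ω) loads node A in parallel with R2.
Effective lower resistance at A: R2 ‖ 21.47 = 3.829 Ω.
First divider: V_A = V_CC · 3.829/(10.5 + 3.829) = 8.177 V.
Then the unloaded second divider: V_B = V_A × R4/(R3+R4) = 8.177 × 0.4364 = 3.569 V.

V_B ≈ 3.57 V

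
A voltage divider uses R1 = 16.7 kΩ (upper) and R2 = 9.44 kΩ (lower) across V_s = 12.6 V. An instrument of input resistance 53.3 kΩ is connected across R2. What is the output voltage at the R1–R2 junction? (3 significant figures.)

R2 ‖ R_L = (9.44 × 53.3)/(9.44 + 53.3) = 8.020 kΩ.
Now apply the divider: V_out = 12.6 × 0.3244 = 4.088 V.

V_out ≈ 4.09 V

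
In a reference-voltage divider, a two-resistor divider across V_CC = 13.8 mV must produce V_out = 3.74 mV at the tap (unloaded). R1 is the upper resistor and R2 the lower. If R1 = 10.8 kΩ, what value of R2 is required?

R2 ≈ 4.02 kΩ

V_out/V_CC = R2/(R1+R2) = 0.2710.
Rearranging, R2 = R1·k/(1−k) = 10.8 × 0.3718 = 4.015 kΩ.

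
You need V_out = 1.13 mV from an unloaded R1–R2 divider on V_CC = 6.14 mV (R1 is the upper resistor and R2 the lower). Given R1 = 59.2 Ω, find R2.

R2 ≈ 13.4 Ω

The divider ratio is R2/(R1+R2) = 1.13/6.14 = 0.1840.
Rearranging, R2 = R1·k/(1−k) = 59.2 × 0.2255 = 13.35 Ω.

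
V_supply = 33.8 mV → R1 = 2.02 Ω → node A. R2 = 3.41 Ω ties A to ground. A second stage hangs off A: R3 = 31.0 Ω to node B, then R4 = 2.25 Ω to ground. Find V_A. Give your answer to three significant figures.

V_A ≈ 20.4 mV

Node A sees R2 in parallel with the series input of stage 2, R3 + R4 = 33.25 Ω.
Effective lower resistance at A: R2 ‖ 33.25 = 3.093 Ω.
V_A = 33.8 × 3.093/(2.02 + 3.093) = 20.45 mV.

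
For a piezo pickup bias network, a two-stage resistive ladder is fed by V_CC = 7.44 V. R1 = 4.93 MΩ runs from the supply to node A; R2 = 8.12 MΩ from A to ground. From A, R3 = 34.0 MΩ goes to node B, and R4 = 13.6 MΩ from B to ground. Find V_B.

Node A sees R2 in parallel with the series input of stage 2, R3 + R4 = 47.60 MΩ.
R2 ‖ (R3+R4) = 6.937 MΩ.
First divider: V_A = V_CC · 6.937/(4.93 + 6.937) = 4.349 V.
V_B = V_A × 0.2857 = 1.243 V.

V_B ≈ 1.24 V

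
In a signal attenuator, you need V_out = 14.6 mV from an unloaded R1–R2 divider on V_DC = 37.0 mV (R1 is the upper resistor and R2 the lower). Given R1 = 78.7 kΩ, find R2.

R2 ≈ 51.3 kΩ

Required fraction k = V_out/V_DC = 0.3946.
Rearranging, R2 = R1·k/(1−k) = 78.7 × 0.6518 = 51.30 kΩ.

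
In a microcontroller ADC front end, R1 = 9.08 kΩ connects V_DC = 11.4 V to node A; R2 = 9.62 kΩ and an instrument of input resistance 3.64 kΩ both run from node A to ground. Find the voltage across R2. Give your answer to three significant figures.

First combine the lower leg with the load: R2 ‖ R_L = 2.641 kΩ.
Now apply the divider: V_out = 11.4 × 0.2253 = 2.569 V.
(Unloaded it would be 5.86 V; the load pulls it down.)

V_out ≈ 2.57 V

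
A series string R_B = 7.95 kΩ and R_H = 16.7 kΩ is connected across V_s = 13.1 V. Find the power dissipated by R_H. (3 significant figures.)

ΣR = 24.65 kΩ → I = 13.1/24.65 = 0.5314 mA.
P(R_H) = I²·R_H = (0.5314)² × 16.7 = 4.717 mW.

P ≈ 4.72 mW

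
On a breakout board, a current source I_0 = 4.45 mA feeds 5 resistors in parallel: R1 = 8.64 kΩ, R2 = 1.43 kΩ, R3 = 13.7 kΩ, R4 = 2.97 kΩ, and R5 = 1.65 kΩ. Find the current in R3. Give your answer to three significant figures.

I ≈ 0.177 mA

ΣG = 1/8.64 + 1/1.43 + 1/13.7 + 1/2.97 + 1/1.65 = 1.831.
R3 takes the fraction G_k/ΣG = 0.07299/1.831 = 0.03987, so I = 4.45 × 0.03987 = 0.1774 mA.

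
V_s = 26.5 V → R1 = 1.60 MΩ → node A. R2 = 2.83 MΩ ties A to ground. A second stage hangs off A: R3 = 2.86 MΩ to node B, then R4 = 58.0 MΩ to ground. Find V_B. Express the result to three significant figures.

V_B ≈ 15.9 V

Looking into the second stage from A: R3 + R4 = 60.86 MΩ appears in parallel with R2.
R2 ‖ (R3+R4) = 2.704 MΩ.
V_A = 26.5 × 2.704/(1.60 + 2.704) = 16.65 V.
Then the unloaded second divider: V_B = V_A × R4/(R3+R4) = 16.65 × 0.9530 = 15.87 V.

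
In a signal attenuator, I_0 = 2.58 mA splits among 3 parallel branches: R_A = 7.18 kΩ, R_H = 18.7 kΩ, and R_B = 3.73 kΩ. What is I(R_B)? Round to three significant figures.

I ≈ 1.50 mA

Total conductance ΣG = 1/7.18 + 1/18.7 + 1/3.73 = 0.4608 (units of 1/kΩ).
By the current-divider rule, I = I_0 · G_k/ΣG = 2.58 × 0.5817 = 1.501 mA.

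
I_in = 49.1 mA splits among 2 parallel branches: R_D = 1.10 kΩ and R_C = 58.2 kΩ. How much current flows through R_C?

I ≈ 0.911 mA

Two-branch current divider: I_k = I_in · R_other/(R_1 + R_2).
So I = 49.1 × 1.10/59.30 = 0.9108 mA.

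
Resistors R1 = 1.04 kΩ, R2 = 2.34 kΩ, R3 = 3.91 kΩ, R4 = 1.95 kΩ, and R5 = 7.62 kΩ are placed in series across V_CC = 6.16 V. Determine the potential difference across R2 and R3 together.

V ≈ 2.28 V

Series total: ΣR = 1.04 + 2.34 + 3.91 + 1.95 + 7.62 = 16.86 kΩ.
R_{R2..R3} = 2.34 + 3.91 = 6.250 kΩ.
By the voltage-divider rule, V = 6.16 × 6.250/16.86 = 2.284 V.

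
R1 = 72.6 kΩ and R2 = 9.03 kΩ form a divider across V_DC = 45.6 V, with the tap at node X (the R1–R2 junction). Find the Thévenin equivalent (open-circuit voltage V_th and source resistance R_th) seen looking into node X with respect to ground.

V_th ≈ 5.04 V, R_th ≈ 8.03 kΩ

Open-circuit (no load on X): V_th = V_DC · R2/(R1 + R2) = 45.6 × 9.03/(72.60 + 9.03) = 5.044 V.
With V_DC suppressed (replaced by a short), R_th = R1 ‖ R2 = (72.60 × 9.03)/(72.60 + 9.03) = 8.031 kΩ.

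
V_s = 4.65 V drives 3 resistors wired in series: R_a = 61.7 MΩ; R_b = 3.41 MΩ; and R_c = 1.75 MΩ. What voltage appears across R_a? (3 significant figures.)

ΣR = 61.7 + 3.41 + 1.75 = 66.86 MΩ.
By the voltage-divider rule, V = 4.65 × 61.70/66.86 = 4.291 V.

V ≈ 4.29 V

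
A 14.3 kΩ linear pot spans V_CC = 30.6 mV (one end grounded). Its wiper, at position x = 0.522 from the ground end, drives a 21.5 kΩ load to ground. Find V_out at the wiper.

Split the track: R_lower = x·R_p = 7.465 kΩ, R_upper = (1−x)·R_p = 6.835 kΩ.
Lower segment in parallel with the load: 7.465 ‖ 21.5 = 5.541 kΩ.
V_out = 30.6 × 5.541/(6.835 + 5.541) = 13.70 mV.
(Unloaded: V_out = x·V_CC = 16.0 mV.)

V_out ≈ 13.7 mV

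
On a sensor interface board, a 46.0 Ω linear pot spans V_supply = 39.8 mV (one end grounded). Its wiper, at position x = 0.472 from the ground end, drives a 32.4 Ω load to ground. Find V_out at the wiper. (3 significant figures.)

Lower segment x·R_p = 21.71 Ω; upper segment (1−x)·R_p = 24.29 Ω.
Lower segment in parallel with the load: 21.71 ‖ 32.4 = 13.00 Ω.
V_out = 39.8 × 13.00/(24.29 + 13.00) = 13.88 mV.

V_out ≈ 13.9 mV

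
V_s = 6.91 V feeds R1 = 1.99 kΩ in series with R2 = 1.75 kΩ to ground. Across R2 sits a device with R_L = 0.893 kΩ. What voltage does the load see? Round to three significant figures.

V_out ≈ 1.58 V

The load sits in parallel with R2, giving an effective lower resistance R2' = R2·R_L/(R2+R_L) = 0.5913 kΩ.
Now apply the divider: V_out = 6.91 × 0.2291 = 1.583 V.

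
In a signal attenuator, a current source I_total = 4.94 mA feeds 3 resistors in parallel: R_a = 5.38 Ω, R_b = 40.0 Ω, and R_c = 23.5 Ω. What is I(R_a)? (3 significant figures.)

Conductances: ΣG = 1/5.38 + 1/40.0 + 1/23.5 = 0.2534 (1/Ω).
By the current-divider rule, I = I_total · G_k/ΣG = 4.94 × 0.7334 = 3.623 mA.

I ≈ 3.62 mA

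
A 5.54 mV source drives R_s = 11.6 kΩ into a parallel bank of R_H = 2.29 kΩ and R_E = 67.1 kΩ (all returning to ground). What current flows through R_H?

I ≈ 0.388 µA

Parallel bank: R_p = 1/(1/2.29 + 1/67.1) = 2.214 kΩ.
V_A by voltage divider: V_A = 5.54 × 2.214/(11.6 + 2.214) = 0.8881 mV.
I(R_H) = V_A / R_H = 0.8881/2.29 = 0.3878 µA.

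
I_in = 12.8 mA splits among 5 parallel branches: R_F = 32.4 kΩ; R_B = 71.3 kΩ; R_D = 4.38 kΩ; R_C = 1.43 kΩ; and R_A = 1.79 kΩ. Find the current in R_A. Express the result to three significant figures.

Conductances: ΣG = 1/32.4 + 1/71.3 + 1/4.38 + 1/1.43 + 1/1.79 = 1.531 (1/kΩ).
By the current-divider rule, I = I_in · G_k/ΣG = 12.8 × 0.3649 = 4.670 mA.

I ≈ 4.67 mA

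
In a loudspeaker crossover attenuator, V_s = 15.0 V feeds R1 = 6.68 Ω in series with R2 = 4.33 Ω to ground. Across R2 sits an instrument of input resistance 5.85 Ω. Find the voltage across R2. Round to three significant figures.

The load sits in parallel with R2, giving an effective lower resistance R2' = R2·R_L/(R2+R_L) = 2.488 Ω.
Voltage divider with the loaded lower leg: V_out = 15.0 × 2.488/(6.68 + 2.488) = 15.0 × 0.2714 = 4.071 V.
(Unloaded it would be 5.90 V; the load pulls it down.)

V_out ≈ 4.07 V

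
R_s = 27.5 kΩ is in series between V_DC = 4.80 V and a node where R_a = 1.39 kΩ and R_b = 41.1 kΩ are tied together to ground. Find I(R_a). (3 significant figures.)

Combine the parallel branches: R_p = (1/1.39 + 1/41.1)⁻¹ = 1.345 kΩ.
Node voltage V_A = V_DC · R_p/(R_s + R_p) = 4.80 × 0.04661 = 0.2237 V.
Branch current I = V_A/R_a = 0.2237/1.39 = 0.1610 mA.

I ≈ 0.161 mA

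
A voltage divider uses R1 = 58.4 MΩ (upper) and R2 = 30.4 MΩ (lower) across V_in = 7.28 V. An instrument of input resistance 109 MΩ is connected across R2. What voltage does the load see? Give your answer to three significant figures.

First combine the lower leg with the load: R2 ‖ R_L = 23.77 MΩ.
Voltage divider with the loaded lower leg: V_out = 7.28 × 23.77/(58.4 + 23.77) = 7.28 × 0.2893 = 2.106 V.
(Unloaded it would be 2.49 V; the load pulls it down.)

V_out ≈ 2.11 V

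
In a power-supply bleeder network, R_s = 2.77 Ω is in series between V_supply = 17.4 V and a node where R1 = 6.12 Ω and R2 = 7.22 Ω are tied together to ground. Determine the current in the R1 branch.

Combine the parallel branches: R_p = (1/6.12 + 1/7.22)⁻¹ = 3.312 Ω.
Node voltage V_A = V_supply · R_p/(R_s + R_p) = 17.4 × 0.5446 = 9.476 V.
Branch current I = V_A/R1 = 9.476/6.12 = 1.548 A.

I ≈ 1.55 A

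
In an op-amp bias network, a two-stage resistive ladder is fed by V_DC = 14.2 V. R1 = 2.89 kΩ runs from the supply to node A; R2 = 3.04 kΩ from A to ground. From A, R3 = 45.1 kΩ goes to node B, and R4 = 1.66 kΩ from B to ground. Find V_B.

The second stage (R3 + R4 = 46.76 kΩ) loads node A in parallel with R2.
R2 ‖ (R3+R4) = 2.854 kΩ.
So V_A = 14.2 × 0.4969 = 7.056 V.
V_B = V_A × 0.03550 = 0.2505 V.

V_B ≈ 0.250 V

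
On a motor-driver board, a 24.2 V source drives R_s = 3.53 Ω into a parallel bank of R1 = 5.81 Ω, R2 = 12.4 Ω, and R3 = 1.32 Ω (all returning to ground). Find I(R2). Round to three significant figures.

Combine the parallel branches: R_p = (1/5.81 + 1/12.4 + 1/1.32)⁻¹ = 0.9898 Ω.
Node voltage V_A = V_s · R_p/(R_s + R_p) = 24.2 × 0.2190 = 5.299 V.
I(R2) = V_A / R2 = 5.299/12.4 = 0.4274 A.

I ≈ 0.427 A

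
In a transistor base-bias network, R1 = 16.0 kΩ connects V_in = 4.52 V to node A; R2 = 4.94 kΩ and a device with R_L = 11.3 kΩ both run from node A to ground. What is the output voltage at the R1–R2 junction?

The load sits in parallel with R2, giving an effective lower resistance R2' = R2·R_L/(R2+R_L) = 3.437 kΩ.
Now apply the divider: V_out = 4.52 × 0.1768 = 0.7993 V.
(Unloaded it would be 1.07 V; the load pulls it down.)

V_out ≈ 0.799 V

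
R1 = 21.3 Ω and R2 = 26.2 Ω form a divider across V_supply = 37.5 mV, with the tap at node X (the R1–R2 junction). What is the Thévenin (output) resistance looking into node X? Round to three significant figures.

R_th ≈ 11.7 Ω

Zeroing V_supply shorts the top of R1 to ground, so R_th = R1 ‖ R2 = 11.75 Ω.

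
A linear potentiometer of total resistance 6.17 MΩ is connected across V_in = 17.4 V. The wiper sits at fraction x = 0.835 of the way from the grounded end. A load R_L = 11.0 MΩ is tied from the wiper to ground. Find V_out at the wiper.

Lower segment x·R_p = 5.152 MΩ; upper segment (1−x)·R_p = 1.018 MΩ.
(x·R_p) ‖ R_L = 3.509 MΩ.
Loaded-divider output: V_out = 17.4 × 0.7751 = 13.49 V.

V_out ≈ 13.5 V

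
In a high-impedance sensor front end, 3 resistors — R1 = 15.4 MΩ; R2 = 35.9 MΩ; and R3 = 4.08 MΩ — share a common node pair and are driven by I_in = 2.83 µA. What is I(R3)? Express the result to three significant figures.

ΣG = 1/15.4 + 1/35.9 + 1/4.08 = 0.3379.
By the current-divider rule, I = I_in · G_k/ΣG = 2.83 × 0.7254 = 2.053 µA.

I ≈ 2.05 µA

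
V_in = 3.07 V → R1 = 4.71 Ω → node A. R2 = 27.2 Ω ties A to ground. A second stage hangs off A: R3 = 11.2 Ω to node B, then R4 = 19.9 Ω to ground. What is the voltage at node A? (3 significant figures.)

The second stage (R3 + R4 = 31.10 Ω) loads node A in parallel with R2.
Effective lower resistance at A: R2 ‖ 31.10 = 14.51 Ω.
First divider: V_A = V_in · 14.51/(4.71 + 14.51) = 2.318 V.

V_A ≈ 2.32 V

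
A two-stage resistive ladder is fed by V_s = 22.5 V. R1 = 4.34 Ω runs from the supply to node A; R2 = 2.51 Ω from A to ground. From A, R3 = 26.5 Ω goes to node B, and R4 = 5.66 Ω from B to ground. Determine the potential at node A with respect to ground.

V_A ≈ 7.86 V

The second stage (R3 + R4 = 32.16 Ω) loads node A in parallel with R2.
R2 ‖ (R3+R4) = 2.328 Ω.
So V_A = 22.5 × 0.3492 = 7.856 V.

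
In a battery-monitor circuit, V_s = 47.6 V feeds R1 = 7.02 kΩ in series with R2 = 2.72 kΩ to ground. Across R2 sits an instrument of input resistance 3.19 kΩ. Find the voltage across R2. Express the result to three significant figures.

V_out ≈ 8.23 V

R2 ‖ R_L = (2.72 × 3.19)/(2.72 + 3.19) = 1.468 kΩ.
Then V_out = V_s · R2'/(R1 + R2') = 47.6 × 1.468/8.488 = 8.233 V.
(Unloaded it would be 13.3 V; the load pulls it down.)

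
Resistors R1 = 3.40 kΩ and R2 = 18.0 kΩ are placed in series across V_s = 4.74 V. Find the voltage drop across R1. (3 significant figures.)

ΣR = 3.40 + 18.0 = 21.40 kΩ.
V = V_s · R/ΣR = 4.74 × 0.1589 = 0.7531 V.

V ≈ 0.753 V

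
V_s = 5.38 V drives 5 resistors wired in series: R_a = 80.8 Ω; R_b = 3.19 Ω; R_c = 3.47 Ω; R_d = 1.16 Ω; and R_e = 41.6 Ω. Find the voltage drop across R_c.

Total series resistance ΣR = 80.8 + 3.19 + 3.47 + 1.16 + 41.6 = 130.2 Ω.
V = V_s · R/ΣR = 5.38 × 0.02665 = 0.1434 V.

V ≈ 0.143 V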